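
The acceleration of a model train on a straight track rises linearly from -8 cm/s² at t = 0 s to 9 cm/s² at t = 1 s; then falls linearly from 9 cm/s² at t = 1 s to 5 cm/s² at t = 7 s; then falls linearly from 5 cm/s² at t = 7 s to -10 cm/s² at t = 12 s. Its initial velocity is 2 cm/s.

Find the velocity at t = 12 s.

32 cm/s

Δv equals the area under the a-t graph; then v = v₀ + Δv.
0–1 s: ½(-8 + 9)(1) = 0.5 cm/s
1–7 s: ½(9 + 5)(6) = 42 cm/s
7–12 s: ½(5 + -10)(5) = -12.5 cm/s
Δv = 30 cm/s, so v(12) = 2 + (30) = 32 cm/s.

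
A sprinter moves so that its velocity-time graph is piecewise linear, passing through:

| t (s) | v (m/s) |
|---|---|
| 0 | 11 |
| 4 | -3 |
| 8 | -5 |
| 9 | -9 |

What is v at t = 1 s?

On 0–4 s the graph is linear from 11 to -3 m/s: v(1) = 11 + (-3 − 11)·(1 − 0)/(4 − 0) = 7.5 m/s.

7.5 m/s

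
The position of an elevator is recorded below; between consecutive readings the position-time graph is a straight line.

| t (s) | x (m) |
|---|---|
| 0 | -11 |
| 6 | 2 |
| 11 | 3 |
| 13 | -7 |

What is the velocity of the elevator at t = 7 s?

Velocity is the slope of the x-t graph on 6–11 s: (3 − 2)/(11 − 6) = 0.2 m/s.

0.2 m/s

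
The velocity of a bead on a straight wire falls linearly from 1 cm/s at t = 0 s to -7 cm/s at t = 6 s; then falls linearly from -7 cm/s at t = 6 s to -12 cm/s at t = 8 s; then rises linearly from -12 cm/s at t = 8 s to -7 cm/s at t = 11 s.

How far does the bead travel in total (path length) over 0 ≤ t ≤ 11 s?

66.25 cm

Distance (not displacement) is the total path length: add the absolute areas under v-t.
0–6 s: v = 0 at t = 0.75 s; triangle areas 0.375 + 18.375 = 18.75 cm
6–8 s: |½(-7 + -12)(2)| = 19 cm
8–11 s: |½(-12 + -7)(3)| = 28.5 cm
Total distance = 66.25 cm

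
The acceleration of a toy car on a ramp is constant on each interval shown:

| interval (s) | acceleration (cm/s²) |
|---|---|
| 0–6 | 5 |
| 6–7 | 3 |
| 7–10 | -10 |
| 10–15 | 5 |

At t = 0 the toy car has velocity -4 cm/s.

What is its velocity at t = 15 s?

24 cm/s

Δv equals the area under the a-t graph; then v = v₀ + Δv.
0–6 s: 5 × 6 = 30 cm/s
6–7 s: 3 × 1 = 3 cm/s
7–10 s: -10 × 3 = -30 cm/s
10–15 s: 5 × 5 = 25 cm/s
Δv = 28 cm/s, so v(15) = -4 + (28) = 24 cm/s.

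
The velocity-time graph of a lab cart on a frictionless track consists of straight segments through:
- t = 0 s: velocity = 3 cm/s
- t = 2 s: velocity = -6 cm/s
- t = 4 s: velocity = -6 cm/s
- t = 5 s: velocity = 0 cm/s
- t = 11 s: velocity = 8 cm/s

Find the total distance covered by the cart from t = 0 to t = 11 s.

44 cm

Total distance travelled is ∫|v| dt — sum the magnitudes of each area piece.
0–2 s: v = 0 at t = 2/3 s; triangle areas 1 + 4 = 5 cm
2–4 s: |-6| × 2 = 12 cm
4–5 s: |½(-6 + 0)(1)| = 3 cm
5–11 s: |½(0 + 8)(6)| = 24 cm
Total distance = 44 cm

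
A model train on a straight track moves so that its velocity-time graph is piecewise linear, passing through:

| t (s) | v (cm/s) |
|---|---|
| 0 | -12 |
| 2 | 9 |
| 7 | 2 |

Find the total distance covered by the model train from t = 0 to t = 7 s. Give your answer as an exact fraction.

Total distance travelled is ∫|v| dt — sum the magnitudes of each area piece.
0–2 s: v = 0 at t = 8/7 s; triangle areas 48/7 + 27/7 = 75/7 cm
2–7 s: |½(9 + 2)(5)| = 27.5 cm
Total distance = 535/14 cm

535/14 cm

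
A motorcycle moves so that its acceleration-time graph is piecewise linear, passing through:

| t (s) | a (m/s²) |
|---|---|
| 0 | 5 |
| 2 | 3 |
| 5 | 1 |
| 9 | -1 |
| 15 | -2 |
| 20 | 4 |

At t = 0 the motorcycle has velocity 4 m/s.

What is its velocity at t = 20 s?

Δv equals the area under the a-t graph; then v = v₀ + Δv.
0–2 s: ½(5 + 3)(2) = 8 m/s
2–5 s: ½(3 + 1)(3) = 6 m/s
5–9 s: ½(1 + -1)(4) = 0 m/s
9–15 s: ½(-1 + -2)(6) = -9 m/s
15–20 s: ½(-2 + 4)(5) = 5 m/s
Δv = 10 m/s, so v(20) = 4 + (10) = 14 m/s.

14 m/s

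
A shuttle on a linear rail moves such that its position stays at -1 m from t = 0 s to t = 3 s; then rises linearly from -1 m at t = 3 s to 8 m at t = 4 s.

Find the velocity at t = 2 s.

Velocity is the slope of the x-t graph on 0–3 s: (-1 − -1)/(3 − 0) = 0 m/s.

0 m/s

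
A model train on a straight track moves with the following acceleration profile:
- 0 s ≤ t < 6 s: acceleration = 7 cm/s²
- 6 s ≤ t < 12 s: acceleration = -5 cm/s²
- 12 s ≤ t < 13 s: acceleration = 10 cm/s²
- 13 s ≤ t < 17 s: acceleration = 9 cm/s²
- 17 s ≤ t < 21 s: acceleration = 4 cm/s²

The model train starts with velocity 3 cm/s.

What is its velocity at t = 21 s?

Δv equals the area under the a-t graph; then v = v₀ + Δv.
0–6 s: 7 × 6 = 42 cm/s
6–12 s: -5 × 6 = -30 cm/s
12–13 s: 10 × 1 = 10 cm/s
13–17 s: 9 × 4 = 36 cm/s
17–21 s: 4 × 4 = 16 cm/s
Δv = 74 cm/s, so v(21) = 3 + (74) = 77 cm/s.

77 cm/s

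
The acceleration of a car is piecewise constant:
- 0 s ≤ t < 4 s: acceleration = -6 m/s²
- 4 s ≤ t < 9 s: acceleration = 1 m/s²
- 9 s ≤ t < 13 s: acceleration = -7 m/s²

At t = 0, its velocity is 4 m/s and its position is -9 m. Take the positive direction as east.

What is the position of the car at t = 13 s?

On each constant-a segment, Δv = aΔt and Δx = v₀Δt + ½aΔt²; chain segment to segment.
0–4 s: v starts 4 m/s; Δx = 4·4 + ½·-6·4² = -32 m; v ends -20 m/s.
4–9 s: v starts -20 m/s; Δx = -20·5 + ½·1·5² = -87.5 m; v ends -15 m/s.
9–13 s: v starts -15 m/s; Δx = -15·4 + ½·-7·4² = -116 m; v ends -43 m/s.
x(13) = -9 + Σ Δx = -244.5 m.

-244.5 m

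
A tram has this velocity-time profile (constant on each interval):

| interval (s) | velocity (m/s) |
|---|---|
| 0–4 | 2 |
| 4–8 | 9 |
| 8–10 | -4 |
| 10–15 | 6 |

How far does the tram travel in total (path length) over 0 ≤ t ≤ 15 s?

82 m

Total distance travelled is ∫|v| dt — sum the magnitudes of each area piece.
0–4 s: |2| × 4 = 8 m
4–8 s: |9| × 4 = 36 m
8–10 s: |-4| × 2 = 8 m
10–15 s: |6| × 5 = 30 m
Total distance = 82 m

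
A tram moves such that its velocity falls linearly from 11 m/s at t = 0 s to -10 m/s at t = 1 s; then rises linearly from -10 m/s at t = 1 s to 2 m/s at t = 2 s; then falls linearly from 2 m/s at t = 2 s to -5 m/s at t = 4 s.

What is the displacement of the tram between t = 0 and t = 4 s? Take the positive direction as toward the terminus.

Net displacement equals the area under the velocity-time graph (areas below the axis count negative).
0–1 s: ½(11 + -10)(1) = 0.5 m
1–2 s: ½(-10 + 2)(1) = -4 m
2–4 s: ½(2 + -5)(2) = -3 m
Net displacement = -6.5 m

-6.5 m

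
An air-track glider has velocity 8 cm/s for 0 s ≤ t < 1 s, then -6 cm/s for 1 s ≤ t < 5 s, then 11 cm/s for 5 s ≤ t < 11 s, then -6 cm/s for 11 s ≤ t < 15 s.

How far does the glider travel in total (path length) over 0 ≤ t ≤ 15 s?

122 cm

Total distance travelled is ∫|v| dt — sum the magnitudes of each area piece.
0–1 s: |8| × 1 = 8 cm
1–5 s: |-6| × 4 = 24 cm
5–11 s: |11| × 6 = 66 cm
11–15 s: |-6| × 4 = 24 cm
Total distance = 122 cm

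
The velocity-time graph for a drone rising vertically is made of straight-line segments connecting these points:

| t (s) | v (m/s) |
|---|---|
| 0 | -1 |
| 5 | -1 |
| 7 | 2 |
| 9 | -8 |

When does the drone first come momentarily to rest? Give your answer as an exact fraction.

v changes sign on 5–7 s (from -1 to 2); the graph is linear there, so v = 0 at t = 5 + (1)·(7 − 5)/(2 − -1) = 17/3 s.

t = 17/3 s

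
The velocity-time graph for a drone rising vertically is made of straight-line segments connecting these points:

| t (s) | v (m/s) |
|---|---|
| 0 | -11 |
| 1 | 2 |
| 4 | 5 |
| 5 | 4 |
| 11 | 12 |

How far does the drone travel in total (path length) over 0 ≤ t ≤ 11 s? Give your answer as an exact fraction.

Distance (not displacement) is the total path length: add the absolute areas under v-t.
0–1 s: v = 0 at t = 11/13 s; triangle areas 121/26 + 2/13 = 125/26 m
1–4 s: |½(2 + 5)(3)| = 10.5 m
4–5 s: |½(5 + 4)(1)| = 4.5 m
5–11 s: |½(4 + 12)(6)| = 48 m
Total distance = 1763/26 m

1763/26 m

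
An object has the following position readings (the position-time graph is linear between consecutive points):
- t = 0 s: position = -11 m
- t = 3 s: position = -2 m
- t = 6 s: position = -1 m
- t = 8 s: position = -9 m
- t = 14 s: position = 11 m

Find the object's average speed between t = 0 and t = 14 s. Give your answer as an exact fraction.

19/7 m/s

Average speed = (total path length)/(elapsed time); on a piecewise-linear x-t graph the path length is Σ|Δx|.
0–3 s: |Δx| = |-2 − -11| = 9 m
3–6 s: |Δx| = |-1 − -2| = 1 m
6–8 s: |Δx| = |-9 − -1| = 8 m
8–14 s: |Δx| = |11 − -9| = 20 m
Total path = 38 m; average speed = 38/14 = 19/7 m/s.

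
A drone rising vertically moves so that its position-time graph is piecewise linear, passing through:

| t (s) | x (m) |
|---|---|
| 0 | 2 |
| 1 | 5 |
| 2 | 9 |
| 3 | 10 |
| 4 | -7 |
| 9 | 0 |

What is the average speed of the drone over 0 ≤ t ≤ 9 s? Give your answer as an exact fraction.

Average speed = (total path length)/(elapsed time); on a piecewise-linear x-t graph the path length is Σ|Δx|.
0–1 s: |Δx| = |5 − 2| = 3 m
1–2 s: |Δx| = |9 − 5| = 4 m
2–3 s: |Δx| = |10 − 9| = 1 m
3–4 s: |Δx| = |-7 − 10| = 17 m
4–9 s: |Δx| = |0 − -7| = 7 m
Total path = 32 m; average speed = 32/9 = 32/9 m/s.

32/9 m/s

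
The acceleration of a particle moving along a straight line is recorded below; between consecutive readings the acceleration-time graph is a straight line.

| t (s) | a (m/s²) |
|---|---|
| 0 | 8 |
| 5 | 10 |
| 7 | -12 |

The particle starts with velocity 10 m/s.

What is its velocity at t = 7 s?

53 m/s

Δv equals the area under the a-t graph; then v = v₀ + Δv.
0–5 s: ½(8 + 10)(5) = 45 m/s
5–7 s: ½(10 + -12)(2) = -2 m/s
Δv = 43 m/s, so v(7) = 10 + (43) = 53 m/s.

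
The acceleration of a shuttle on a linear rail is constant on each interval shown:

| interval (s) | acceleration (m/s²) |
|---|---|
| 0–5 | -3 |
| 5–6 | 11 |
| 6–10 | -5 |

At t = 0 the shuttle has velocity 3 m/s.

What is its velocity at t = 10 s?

Δv equals the area under the a-t graph; then v = v₀ + Δv.
0–5 s: -3 × 5 = -15 m/s
5–6 s: 11 × 1 = 11 m/s
6–10 s: -5 × 4 = -20 m/s
Δv = -24 m/s, so v(10) = 3 + (-24) = -21 m/s.

-21 m/s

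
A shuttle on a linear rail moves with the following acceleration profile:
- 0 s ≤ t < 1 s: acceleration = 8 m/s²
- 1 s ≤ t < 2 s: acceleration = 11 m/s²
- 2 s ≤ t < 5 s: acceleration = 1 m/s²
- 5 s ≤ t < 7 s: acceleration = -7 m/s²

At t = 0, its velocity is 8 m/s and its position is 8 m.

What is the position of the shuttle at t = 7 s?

173 m

On each constant-a segment, Δv = aΔt and Δx = v₀Δt + ½aΔt²; chain segment to segment.
0–1 s: v starts 8 m/s; Δx = 8·1 + ½·8·1² = 12 m; v ends 16 m/s.
1–2 s: v starts 16 m/s; Δx = 16·1 + ½·11·1² = 21.5 m; v ends 27 m/s.
2–5 s: v starts 27 m/s; Δx = 27·3 + ½·1·3² = 85.5 m; v ends 30 m/s.
5–7 s: v starts 30 m/s; Δx = 30·2 + ½·-7·2² = 46 m; v ends 16 m/s.
x(7) = 8 + Σ Δx = 173 m.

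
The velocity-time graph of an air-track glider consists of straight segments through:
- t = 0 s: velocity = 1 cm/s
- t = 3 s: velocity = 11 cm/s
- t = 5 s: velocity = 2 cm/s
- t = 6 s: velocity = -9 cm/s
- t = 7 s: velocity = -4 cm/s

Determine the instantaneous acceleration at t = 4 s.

Acceleration is the slope of the v-t graph on 3–5 s: (2 − 11)/(5 − 3) = -4.5 cm/s².

-4.5 cm/s²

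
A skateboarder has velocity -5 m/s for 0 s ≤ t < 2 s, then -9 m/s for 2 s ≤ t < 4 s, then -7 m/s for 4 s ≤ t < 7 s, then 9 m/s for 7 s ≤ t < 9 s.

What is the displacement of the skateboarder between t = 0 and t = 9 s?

Displacement is the signed area under the v-t curve.
0–2 s: -5 × 2 = -10 m
2–4 s: -9 × 2 = -18 m
4–7 s: -7 × 3 = -21 m
7–9 s: 9 × 2 = 18 m
Net displacement = -31 m

-31 m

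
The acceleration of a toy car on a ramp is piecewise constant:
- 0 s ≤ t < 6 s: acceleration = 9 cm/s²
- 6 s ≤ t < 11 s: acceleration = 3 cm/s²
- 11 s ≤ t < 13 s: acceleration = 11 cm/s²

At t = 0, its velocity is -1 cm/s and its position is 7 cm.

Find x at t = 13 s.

623.5 cm

On each constant-a segment, Δv = aΔt and Δx = v₀Δt + ½aΔt²; chain segment to segment.
0–6 s: v starts -1 cm/s; Δx = -1·6 + ½·9·6² = 156 cm; v ends 53 cm/s.
6–11 s: v starts 53 cm/s; Δx = 53·5 + ½·3·5² = 302.5 cm; v ends 68 cm/s.
11–13 s: v starts 68 cm/s; Δx = 68·2 + ½·11·2² = 158 cm; v ends 90 cm/s.
x(13) = 7 + Σ Δx = 623.5 cm.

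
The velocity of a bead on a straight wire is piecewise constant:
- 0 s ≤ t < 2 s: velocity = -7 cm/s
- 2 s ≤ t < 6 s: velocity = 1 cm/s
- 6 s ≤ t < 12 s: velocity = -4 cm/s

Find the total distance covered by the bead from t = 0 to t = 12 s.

Total distance travelled is ∫|v| dt — sum the magnitudes of each area piece.
0–2 s: |-7| × 2 = 14 cm
2–6 s: |1| × 4 = 4 cm
6–12 s: |-4| × 6 = 24 cm
Total distance = 42 cm

42 cm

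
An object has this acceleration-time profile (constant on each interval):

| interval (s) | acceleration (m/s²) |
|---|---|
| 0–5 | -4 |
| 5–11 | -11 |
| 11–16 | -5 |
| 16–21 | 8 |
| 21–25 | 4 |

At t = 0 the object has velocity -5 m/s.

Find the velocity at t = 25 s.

-60 m/s

Δv equals the area under the a-t graph; then v = v₀ + Δv.
0–5 s: -4 × 5 = -20 m/s
5–11 s: -11 × 6 = -66 m/s
11–16 s: -5 × 5 = -25 m/s
16–21 s: 8 × 5 = 40 m/s
21–25 s: 4 × 4 = 16 m/s
Δv = -55 m/s, so v(25) = -5 + (-55) = -60 m/s.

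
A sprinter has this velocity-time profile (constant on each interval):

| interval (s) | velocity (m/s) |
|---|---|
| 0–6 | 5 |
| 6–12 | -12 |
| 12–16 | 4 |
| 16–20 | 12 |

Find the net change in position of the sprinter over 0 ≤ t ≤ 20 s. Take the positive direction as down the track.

22 m

Net displacement equals the area under the velocity-time graph (areas below the axis count negative).
0–6 s: 5 × 6 = 30 m
6–12 s: -12 × 6 = -72 m
12–16 s: 4 × 4 = 16 m
16–20 s: 12 × 4 = 48 m
Net displacement = 22 m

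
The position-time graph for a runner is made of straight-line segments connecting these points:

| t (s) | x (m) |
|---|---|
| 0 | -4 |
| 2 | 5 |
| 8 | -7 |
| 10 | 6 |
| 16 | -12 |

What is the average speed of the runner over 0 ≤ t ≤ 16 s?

Average speed = (total path length)/(elapsed time); on a piecewise-linear x-t graph the path length is Σ|Δx|.
0–2 s: |Δx| = |5 − -4| = 9 m
2–8 s: |Δx| = |-7 − 5| = 12 m
8–10 s: |Δx| = |6 − -7| = 13 m
10–16 s: |Δx| = |-12 − 6| = 18 m
Total path = 52 m; average speed = 52/16 = 3.25 m/s.

3.25 m/s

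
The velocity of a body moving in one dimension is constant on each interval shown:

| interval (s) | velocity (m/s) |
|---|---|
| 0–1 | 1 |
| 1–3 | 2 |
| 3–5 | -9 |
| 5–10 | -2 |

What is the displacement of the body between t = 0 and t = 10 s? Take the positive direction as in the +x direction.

-23 m

Displacement is the signed area under the v-t curve.
0–1 s: 1 × 1 = 1 m
1–3 s: 2 × 2 = 4 m
3–5 s: -9 × 2 = -18 m
5–10 s: -2 × 5 = -10 m
Net displacement = -23 m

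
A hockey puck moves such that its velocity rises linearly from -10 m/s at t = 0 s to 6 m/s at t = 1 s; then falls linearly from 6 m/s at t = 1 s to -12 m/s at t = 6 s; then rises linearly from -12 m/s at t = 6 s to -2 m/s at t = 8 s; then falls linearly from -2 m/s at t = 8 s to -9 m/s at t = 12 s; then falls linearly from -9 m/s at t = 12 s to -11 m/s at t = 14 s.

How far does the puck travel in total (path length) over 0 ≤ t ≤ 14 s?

Distance (not displacement) is the total path length: add the absolute areas under v-t.
0–1 s: v = 0 at t = 0.625 s; triangle areas 3.125 + 1.125 = 4.25 m
1–6 s: v = 0 at t = 8/3 s; triangle areas 5 + 20 = 25 m
6–8 s: |½(-12 + -2)(2)| = 14 m
8–12 s: |½(-2 + -9)(4)| = 22 m
12–14 s: |½(-9 + -11)(2)| = 20 m
Total distance = 85.25 m

85.25 m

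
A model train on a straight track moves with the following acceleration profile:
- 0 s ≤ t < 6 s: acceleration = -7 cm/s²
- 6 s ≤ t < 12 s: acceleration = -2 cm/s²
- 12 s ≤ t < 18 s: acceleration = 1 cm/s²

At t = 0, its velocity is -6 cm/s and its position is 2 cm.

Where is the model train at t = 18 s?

-826 cm

On each constant-a segment, Δv = aΔt and Δx = v₀Δt + ½aΔt²; chain segment to segment.
0–6 s: v starts -6 cm/s; Δx = -6·6 + ½·-7·6² = -162 cm; v ends -48 cm/s.
6–12 s: v starts -48 cm/s; Δx = -48·6 + ½·-2·6² = -324 cm; v ends -60 cm/s.
12–18 s: v starts -60 cm/s; Δx = -60·6 + ½·1·6² = -342 cm; v ends -54 cm/s.
x(18) = 2 + Σ Δx = -826 cm.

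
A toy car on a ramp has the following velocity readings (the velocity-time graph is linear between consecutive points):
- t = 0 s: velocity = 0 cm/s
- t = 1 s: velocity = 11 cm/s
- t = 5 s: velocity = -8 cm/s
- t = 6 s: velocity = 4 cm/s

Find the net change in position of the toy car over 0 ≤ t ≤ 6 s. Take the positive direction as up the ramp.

Net displacement equals the area under the velocity-time graph (areas below the axis count negative).
0–1 s: ½(0 + 11)(1) = 5.5 cm
1–5 s: ½(11 + -8)(4) = 6 cm
5–6 s: ½(-8 + 4)(1) = -2 cm
Net displacement = 9.5 cm

9.5 cm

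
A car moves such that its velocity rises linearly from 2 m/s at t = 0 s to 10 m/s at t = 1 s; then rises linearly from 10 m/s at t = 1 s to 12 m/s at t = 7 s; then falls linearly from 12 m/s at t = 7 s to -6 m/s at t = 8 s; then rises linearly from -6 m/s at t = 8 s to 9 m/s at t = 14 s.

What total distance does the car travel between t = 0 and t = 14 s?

100.4 m

Total distance travelled is ∫|v| dt — sum the magnitudes of each area piece.
0–1 s: |½(2 + 10)(1)| = 6 m
1–7 s: |½(10 + 12)(6)| = 66 m
7–8 s: v = 0 at t = 23/3 s; triangle areas 4 + 1 = 5 m
8–14 s: v = 0 at t = 10.4 s; triangle areas 7.2 + 16.2 = 23.4 m
Total distance = 100.4 m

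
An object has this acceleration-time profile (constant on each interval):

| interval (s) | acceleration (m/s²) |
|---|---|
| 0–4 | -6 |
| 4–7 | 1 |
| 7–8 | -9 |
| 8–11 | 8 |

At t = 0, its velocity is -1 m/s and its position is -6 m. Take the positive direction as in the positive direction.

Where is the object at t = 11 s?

-212 m

On each constant-a segment, Δv = aΔt and Δx = v₀Δt + ½aΔt²; chain segment to segment.
0–4 s: v starts -1 m/s; Δx = -1·4 + ½·-6·4² = -52 m; v ends -25 m/s.
4–7 s: v starts -25 m/s; Δx = -25·3 + ½·1·3² = -70.5 m; v ends -22 m/s.
7–8 s: v starts -22 m/s; Δx = -22·1 + ½·-9·1² = -26.5 m; v ends -31 m/s.
8–11 s: v starts -31 m/s; Δx = -31·3 + ½·8·3² = -57 m; v ends -7 m/s.
x(11) = -6 + Σ Δx = -212 m.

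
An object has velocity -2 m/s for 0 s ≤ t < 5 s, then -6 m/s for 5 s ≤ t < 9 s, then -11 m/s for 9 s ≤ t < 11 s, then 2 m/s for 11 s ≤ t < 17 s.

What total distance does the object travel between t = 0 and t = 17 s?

Distance (not displacement) is the total path length: add the absolute areas under v-t.
0–5 s: |-2| × 5 = 10 m
5–9 s: |-6| × 4 = 24 m
9–11 s: |-11| × 2 = 22 m
11–17 s: |2| × 6 = 12 m
Total distance = 68 m

68 m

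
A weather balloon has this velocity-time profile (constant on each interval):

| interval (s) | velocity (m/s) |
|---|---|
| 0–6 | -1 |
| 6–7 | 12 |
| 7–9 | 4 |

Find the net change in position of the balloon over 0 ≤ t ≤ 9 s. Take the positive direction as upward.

Displacement is the signed area under the v-t curve.
0–6 s: -1 × 6 = -6 m
6–7 s: 12 × 1 = 12 m
7–9 s: 4 × 2 = 8 m
Net displacement = 14 m

14 m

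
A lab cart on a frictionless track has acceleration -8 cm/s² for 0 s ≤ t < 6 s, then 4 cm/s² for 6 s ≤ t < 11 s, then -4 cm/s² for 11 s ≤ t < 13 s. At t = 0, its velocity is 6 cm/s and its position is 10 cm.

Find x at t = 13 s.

-310 cm

On each constant-a segment, Δv = aΔt and Δx = v₀Δt + ½aΔt²; chain segment to segment.
0–6 s: v starts 6 cm/s; Δx = 6·6 + ½·-8·6² = -108 cm; v ends -42 cm/s.
6–11 s: v starts -42 cm/s; Δx = -42·5 + ½·4·5² = -160 cm; v ends -22 cm/s.
11–13 s: v starts -22 cm/s; Δx = -22·2 + ½·-4·2² = -52 cm; v ends -30 cm/s.
x(13) = 10 + Σ Δx = -310 cm.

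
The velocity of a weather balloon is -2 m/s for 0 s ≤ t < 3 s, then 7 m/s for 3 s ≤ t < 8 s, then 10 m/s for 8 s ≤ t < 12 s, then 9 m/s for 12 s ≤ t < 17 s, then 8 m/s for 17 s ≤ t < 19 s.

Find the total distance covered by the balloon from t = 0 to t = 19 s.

Distance (not displacement) is the total path length: add the absolute areas under v-t.
0–3 s: |-2| × 3 = 6 m
3–8 s: |7| × 5 = 35 m
8–12 s: |10| × 4 = 40 m
12–17 s: |9| × 5 = 45 m
17–19 s: |8| × 2 = 16 m
Total distance = 142 m

142 m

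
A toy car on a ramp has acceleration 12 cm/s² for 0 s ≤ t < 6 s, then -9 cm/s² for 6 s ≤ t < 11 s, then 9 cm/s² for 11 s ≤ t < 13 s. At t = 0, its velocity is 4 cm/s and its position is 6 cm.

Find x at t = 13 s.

593.5 cm

On each constant-a segment, Δv = aΔt and Δx = v₀Δt + ½aΔt²; chain segment to segment.
0–6 s: v starts 4 cm/s; Δx = 4·6 + ½·12·6² = 240 cm; v ends 76 cm/s.
6–11 s: v starts 76 cm/s; Δx = 76·5 + ½·-9·5² = 267.5 cm; v ends 31 cm/s.
11–13 s: v starts 31 cm/s; Δx = 31·2 + ½·9·2² = 80 cm; v ends 49 cm/s.
x(13) = 6 + Σ Δx = 593.5 cm.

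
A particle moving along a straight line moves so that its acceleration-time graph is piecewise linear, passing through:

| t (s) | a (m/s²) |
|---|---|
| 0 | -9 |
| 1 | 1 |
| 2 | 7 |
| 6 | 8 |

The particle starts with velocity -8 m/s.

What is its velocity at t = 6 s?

22 m/s

Δv equals the area under the a-t graph; then v = v₀ + Δv.
0–1 s: ½(-9 + 1)(1) = -4 m/s
1–2 s: ½(1 + 7)(1) = 4 m/s
2–6 s: ½(7 + 8)(4) = 30 m/s
Δv = 30 m/s, so v(6) = -8 + (30) = 22 m/s.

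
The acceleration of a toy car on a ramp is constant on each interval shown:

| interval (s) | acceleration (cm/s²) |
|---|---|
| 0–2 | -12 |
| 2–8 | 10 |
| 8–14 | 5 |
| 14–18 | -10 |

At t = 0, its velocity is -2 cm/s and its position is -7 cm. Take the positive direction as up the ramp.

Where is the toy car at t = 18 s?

On each constant-a segment, Δv = aΔt and Δx = v₀Δt + ½aΔt²; chain segment to segment.
0–2 s: v starts -2 cm/s; Δx = -2·2 + ½·-12·2² = -28 cm; v ends -26 cm/s.
2–8 s: v starts -26 cm/s; Δx = -26·6 + ½·10·6² = 24 cm; v ends 34 cm/s.
8–14 s: v starts 34 cm/s; Δx = 34·6 + ½·5·6² = 294 cm; v ends 64 cm/s.
14–18 s: v starts 64 cm/s; Δx = 64·4 + ½·-10·4² = 176 cm; v ends 24 cm/s.
x(18) = -7 + Σ Δx = 459 cm.

459 cm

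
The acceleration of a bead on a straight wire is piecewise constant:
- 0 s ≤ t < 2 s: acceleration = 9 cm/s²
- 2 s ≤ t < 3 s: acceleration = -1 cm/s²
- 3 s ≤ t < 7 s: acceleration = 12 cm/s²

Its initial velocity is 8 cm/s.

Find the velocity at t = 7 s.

73 cm/s

Δv equals the area under the a-t graph; then v = v₀ + Δv.
0–2 s: 9 × 2 = 18 cm/s
2–3 s: -1 × 1 = -1 cm/s
3–7 s: 12 × 4 = 48 cm/s
Δv = 65 cm/s, so v(7) = 8 + (65) = 73 cm/s.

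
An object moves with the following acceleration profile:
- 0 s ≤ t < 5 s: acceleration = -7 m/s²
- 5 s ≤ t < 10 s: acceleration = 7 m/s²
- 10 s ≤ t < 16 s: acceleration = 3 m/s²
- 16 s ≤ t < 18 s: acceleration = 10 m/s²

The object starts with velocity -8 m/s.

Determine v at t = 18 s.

Δv equals the area under the a-t graph; then v = v₀ + Δv.
0–5 s: -7 × 5 = -35 m/s
5–10 s: 7 × 5 = 35 m/s
10–16 s: 3 × 6 = 18 m/s
16–18 s: 10 × 2 = 20 m/s
Δv = 38 m/s, so v(18) = -8 + (38) = 30 m/s.

30 m/s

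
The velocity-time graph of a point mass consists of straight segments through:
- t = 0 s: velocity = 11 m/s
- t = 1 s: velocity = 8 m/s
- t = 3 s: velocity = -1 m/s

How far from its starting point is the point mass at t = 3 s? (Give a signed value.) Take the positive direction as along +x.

16.5 m

Net displacement equals the area under the velocity-time graph (areas below the axis count negative).
0–1 s: ½(11 + 8)(1) = 9.5 m
1–3 s: ½(8 + -1)(2) = 7 m
Net displacement = 16.5 m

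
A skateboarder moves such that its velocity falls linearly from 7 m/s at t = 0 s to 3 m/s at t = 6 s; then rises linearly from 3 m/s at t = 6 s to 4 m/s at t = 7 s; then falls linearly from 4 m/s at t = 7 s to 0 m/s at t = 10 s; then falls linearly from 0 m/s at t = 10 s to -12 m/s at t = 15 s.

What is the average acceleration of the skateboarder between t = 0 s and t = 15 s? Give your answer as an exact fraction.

Average acceleration = Δv/Δt = (-12 − 7)/(15 − 0) = -19/15 m/s².

-19/15 m/s²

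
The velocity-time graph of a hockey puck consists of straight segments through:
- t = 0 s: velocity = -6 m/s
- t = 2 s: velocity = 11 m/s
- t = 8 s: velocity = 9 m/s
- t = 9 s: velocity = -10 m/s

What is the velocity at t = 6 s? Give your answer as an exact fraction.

29/3 m/s

On 2–8 s the graph is linear from 11 to 9 m/s: v(6) = 11 + (9 − 11)·(6 − 2)/(8 − 2) = 29/3 m/s.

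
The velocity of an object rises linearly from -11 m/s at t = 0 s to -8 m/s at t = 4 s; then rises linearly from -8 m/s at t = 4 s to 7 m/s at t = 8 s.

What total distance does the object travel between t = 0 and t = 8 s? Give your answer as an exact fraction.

796/15 m

Total distance travelled is ∫|v| dt — sum the magnitudes of each area piece.
0–4 s: |½(-11 + -8)(4)| = 38 m
4–8 s: v = 0 at t = 92/15 s; triangle areas 128/15 + 98/15 = 226/15 m
Total distance = 796/15 m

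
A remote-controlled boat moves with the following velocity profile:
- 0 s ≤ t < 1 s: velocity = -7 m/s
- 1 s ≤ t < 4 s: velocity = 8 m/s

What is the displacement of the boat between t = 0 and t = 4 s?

Displacement is the signed area under the v-t curve.
0–1 s: -7 × 1 = -7 m
1–4 s: 8 × 3 = 24 m
Net displacement = 17 m

17 m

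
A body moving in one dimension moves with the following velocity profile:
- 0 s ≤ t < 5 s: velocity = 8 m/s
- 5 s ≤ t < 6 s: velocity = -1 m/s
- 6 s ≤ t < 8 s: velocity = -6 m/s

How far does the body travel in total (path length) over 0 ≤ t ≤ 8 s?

Total distance travelled is ∫|v| dt — sum the magnitudes of each area piece.
0–5 s: |8| × 5 = 40 m
5–6 s: |-1| × 1 = 1 m
6–8 s: |-6| × 2 = 12 m
Total distance = 53 m

53 m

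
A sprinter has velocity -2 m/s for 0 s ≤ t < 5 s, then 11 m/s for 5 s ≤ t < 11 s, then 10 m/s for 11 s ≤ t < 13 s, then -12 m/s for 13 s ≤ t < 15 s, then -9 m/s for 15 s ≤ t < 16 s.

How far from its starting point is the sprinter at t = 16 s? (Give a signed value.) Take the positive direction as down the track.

Displacement is the signed area under the v-t curve.
0–5 s: -2 × 5 = -10 m
5–11 s: 11 × 6 = 66 m
11–13 s: 10 × 2 = 20 m
13–15 s: -12 × 2 = -24 m
15–16 s: -9 × 1 = -9 m
Net displacement = 43 m

43 m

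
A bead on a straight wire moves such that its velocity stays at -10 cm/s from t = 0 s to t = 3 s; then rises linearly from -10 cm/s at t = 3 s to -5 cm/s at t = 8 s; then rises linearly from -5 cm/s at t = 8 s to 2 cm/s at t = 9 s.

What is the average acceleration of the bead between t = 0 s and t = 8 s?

Average acceleration = Δv/Δt = (-5 − -10)/(8 − 0) = 0.625 cm/s².

0.625 cm/s²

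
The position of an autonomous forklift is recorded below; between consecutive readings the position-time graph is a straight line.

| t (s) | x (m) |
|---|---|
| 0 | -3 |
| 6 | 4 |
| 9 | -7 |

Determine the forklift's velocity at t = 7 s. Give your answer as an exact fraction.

-11/3 m/s

Velocity is the slope of the x-t graph on 6–9 s: (-7 − 4)/(9 − 6) = -11/3 m/s.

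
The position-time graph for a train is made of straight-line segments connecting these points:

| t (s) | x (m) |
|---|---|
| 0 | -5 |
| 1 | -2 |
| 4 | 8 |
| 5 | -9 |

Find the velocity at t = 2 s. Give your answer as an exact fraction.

10/3 m/s

Velocity is the slope of the x-t graph on 1–4 s: (8 − -2)/(4 − 1) = 10/3 m/s.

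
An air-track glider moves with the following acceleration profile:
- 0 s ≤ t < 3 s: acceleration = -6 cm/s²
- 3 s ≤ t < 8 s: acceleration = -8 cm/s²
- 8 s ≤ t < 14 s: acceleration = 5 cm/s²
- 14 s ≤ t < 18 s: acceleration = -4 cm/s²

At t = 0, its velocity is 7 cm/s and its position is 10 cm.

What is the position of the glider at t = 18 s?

On each constant-a segment, Δv = aΔt and Δx = v₀Δt + ½aΔt²; chain segment to segment.
0–3 s: v starts 7 cm/s; Δx = 7·3 + ½·-6·3² = -6 cm; v ends -11 cm/s.
3–8 s: v starts -11 cm/s; Δx = -11·5 + ½·-8·5² = -155 cm; v ends -51 cm/s.
8–14 s: v starts -51 cm/s; Δx = -51·6 + ½·5·6² = -216 cm; v ends -21 cm/s.
14–18 s: v starts -21 cm/s; Δx = -21·4 + ½·-4·4² = -116 cm; v ends -37 cm/s.
x(18) = 10 + Σ Δx = -483 cm.

-483 cm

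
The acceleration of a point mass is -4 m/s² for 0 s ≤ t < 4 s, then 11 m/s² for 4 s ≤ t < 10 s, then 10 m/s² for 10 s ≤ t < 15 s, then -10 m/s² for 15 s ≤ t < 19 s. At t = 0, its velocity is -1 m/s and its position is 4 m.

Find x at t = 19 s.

On each constant-a segment, Δv = aΔt and Δx = v₀Δt + ½aΔt²; chain segment to segment.
0–4 s: v starts -1 m/s; Δx = -1·4 + ½·-4·4² = -36 m; v ends -17 m/s.
4–10 s: v starts -17 m/s; Δx = -17·6 + ½·11·6² = 96 m; v ends 49 m/s.
10–15 s: v starts 49 m/s; Δx = 49·5 + ½·10·5² = 370 m; v ends 99 m/s.
15–19 s: v starts 99 m/s; Δx = 99·4 + ½·-10·4² = 316 m; v ends 59 m/s.
x(19) = 4 + Σ Δx = 750 m.

750 m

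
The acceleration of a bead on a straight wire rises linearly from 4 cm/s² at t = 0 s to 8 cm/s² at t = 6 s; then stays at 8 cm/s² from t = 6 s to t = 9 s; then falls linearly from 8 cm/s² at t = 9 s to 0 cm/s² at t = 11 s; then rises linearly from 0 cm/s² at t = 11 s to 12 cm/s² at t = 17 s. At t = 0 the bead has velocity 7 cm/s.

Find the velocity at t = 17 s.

111 cm/s

Δv equals the area under the a-t graph; then v = v₀ + Δv.
0–6 s: ½(4 + 8)(6) = 36 cm/s
6–9 s: 8 × 3 = 24 cm/s
9–11 s: ½(8 + 0)(2) = 8 cm/s
11–17 s: ½(0 + 12)(6) = 36 cm/s
Δv = 104 cm/s, so v(17) = 7 + (104) = 111 cm/s.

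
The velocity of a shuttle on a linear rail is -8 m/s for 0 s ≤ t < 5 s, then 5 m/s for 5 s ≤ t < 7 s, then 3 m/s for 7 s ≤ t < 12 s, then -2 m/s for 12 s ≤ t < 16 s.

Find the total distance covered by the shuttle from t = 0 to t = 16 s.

73 m

Distance (not displacement) is the total path length: add the absolute areas under v-t.
0–5 s: |-8| × 5 = 40 m
5–7 s: |5| × 2 = 10 m
7–12 s: |3| × 5 = 15 m
12–16 s: |-2| × 4 = 8 m
Total distance = 73 m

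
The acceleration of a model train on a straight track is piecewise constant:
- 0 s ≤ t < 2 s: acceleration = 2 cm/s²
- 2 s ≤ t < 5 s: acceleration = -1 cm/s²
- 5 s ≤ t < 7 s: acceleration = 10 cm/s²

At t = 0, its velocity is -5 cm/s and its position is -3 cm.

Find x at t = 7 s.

-4.5 cm

On each constant-a segment, Δv = aΔt and Δx = v₀Δt + ½aΔt²; chain segment to segment.
0–2 s: v starts -5 cm/s; Δx = -5·2 + ½·2·2² = -6 cm; v ends -1 cm/s.
2–5 s: v starts -1 cm/s; Δx = -1·3 + ½·-1·3² = -7.5 cm; v ends -4 cm/s.
5–7 s: v starts -4 cm/s; Δx = -4·2 + ½·10·2² = 12 cm; v ends 16 cm/s.
x(7) = -3 + Σ Δx = -4.5 cm.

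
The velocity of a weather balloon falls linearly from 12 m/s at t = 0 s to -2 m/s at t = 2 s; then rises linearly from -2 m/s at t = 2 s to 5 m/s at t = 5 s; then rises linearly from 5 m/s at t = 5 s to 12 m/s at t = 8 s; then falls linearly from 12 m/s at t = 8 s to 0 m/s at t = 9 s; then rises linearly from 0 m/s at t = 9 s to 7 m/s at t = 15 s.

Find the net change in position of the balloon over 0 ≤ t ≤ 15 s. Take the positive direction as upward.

Net displacement equals the area under the velocity-time graph (areas below the axis count negative).
0–2 s: ½(12 + -2)(2) = 10 m
2–5 s: ½(-2 + 5)(3) = 4.5 m
5–8 s: ½(5 + 12)(3) = 25.5 m
8–9 s: ½(12 + 0)(1) = 6 m
9–15 s: ½(0 + 7)(6) = 21 m
Net displacement = 67 m

67 m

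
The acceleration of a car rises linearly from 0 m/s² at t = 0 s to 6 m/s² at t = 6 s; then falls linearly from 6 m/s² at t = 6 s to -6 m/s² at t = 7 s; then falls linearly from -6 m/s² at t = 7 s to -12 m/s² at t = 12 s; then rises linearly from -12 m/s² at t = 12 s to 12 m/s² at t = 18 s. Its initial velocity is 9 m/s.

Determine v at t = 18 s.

-18 m/s

Δv equals the area under the a-t graph; then v = v₀ + Δv.
0–6 s: ½(0 + 6)(6) = 18 m/s
6–7 s: ½(6 + -6)(1) = 0 m/s
7–12 s: ½(-6 + -12)(5) = -45 m/s
12–18 s: ½(-12 + 12)(6) = 0 m/s
Δv = -27 m/s, so v(18) = 9 + (-27) = -18 m/s.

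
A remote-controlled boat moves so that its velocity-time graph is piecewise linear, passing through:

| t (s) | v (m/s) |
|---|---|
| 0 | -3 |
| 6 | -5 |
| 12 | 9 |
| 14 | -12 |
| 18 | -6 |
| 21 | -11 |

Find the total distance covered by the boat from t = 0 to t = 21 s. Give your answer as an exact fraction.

1665/14 m

Distance (not displacement) is the total path length: add the absolute areas under v-t.
0–6 s: |½(-3 + -5)(6)| = 24 m
6–12 s: v = 0 at t = 57/7 s; triangle areas 75/14 + 243/14 = 159/7 m
12–14 s: v = 0 at t = 90/7 s; triangle areas 27/7 + 48/7 = 75/7 m
14–18 s: |½(-12 + -6)(4)| = 36 m
18–21 s: |½(-6 + -11)(3)| = 25.5 m
Total distance = 1665/14 m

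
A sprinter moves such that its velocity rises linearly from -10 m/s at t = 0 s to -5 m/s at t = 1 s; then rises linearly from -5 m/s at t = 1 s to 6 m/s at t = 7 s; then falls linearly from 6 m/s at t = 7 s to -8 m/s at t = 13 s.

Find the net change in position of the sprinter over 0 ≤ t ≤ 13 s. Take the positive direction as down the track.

Displacement is the signed area under the v-t curve.
0–1 s: ½(-10 + -5)(1) = -7.5 m
1–7 s: ½(-5 + 6)(6) = 3 m
7–13 s: ½(6 + -8)(6) = -6 m
Net displacement = -10.5 m

-10.5 m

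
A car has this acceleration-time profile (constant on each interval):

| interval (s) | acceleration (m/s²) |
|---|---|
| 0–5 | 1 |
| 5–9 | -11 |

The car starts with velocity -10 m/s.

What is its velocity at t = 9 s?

Δv equals the area under the a-t graph; then v = v₀ + Δv.
0–5 s: 1 × 5 = 5 m/s
5–9 s: -11 × 4 = -44 m/s
Δv = -39 m/s, so v(9) = -10 + (-39) = -49 m/s.

-49 m/s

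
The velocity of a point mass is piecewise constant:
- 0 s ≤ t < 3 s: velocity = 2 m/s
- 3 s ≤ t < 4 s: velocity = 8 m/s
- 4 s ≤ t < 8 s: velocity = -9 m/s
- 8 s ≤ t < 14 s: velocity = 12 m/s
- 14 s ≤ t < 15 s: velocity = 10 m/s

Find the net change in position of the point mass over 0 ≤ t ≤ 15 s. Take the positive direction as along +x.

60 m

Displacement is the signed area under the v-t curve.
0–3 s: 2 × 3 = 6 m
3–4 s: 8 × 1 = 8 m
4–8 s: -9 × 4 = -36 m
8–14 s: 12 × 6 = 72 m
14–15 s: 10 × 1 = 10 m
Net displacement = 60 m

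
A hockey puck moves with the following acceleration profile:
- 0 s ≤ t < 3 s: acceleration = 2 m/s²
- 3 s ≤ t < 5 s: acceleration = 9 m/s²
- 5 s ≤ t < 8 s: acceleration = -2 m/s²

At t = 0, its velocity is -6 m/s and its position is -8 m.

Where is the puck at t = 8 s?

46 m

On each constant-a segment, Δv = aΔt and Δx = v₀Δt + ½aΔt²; chain segment to segment.
0–3 s: v starts -6 m/s; Δx = -6·3 + ½·2·3² = -9 m; v ends 0 m/s.
3–5 s: v starts 0 m/s; Δx = 0·2 + ½·9·2² = 18 m; v ends 18 m/s.
5–8 s: v starts 18 m/s; Δx = 18·3 + ½·-2·3² = 45 m; v ends 12 m/s.
x(8) = -8 + Σ Δx = 46 m.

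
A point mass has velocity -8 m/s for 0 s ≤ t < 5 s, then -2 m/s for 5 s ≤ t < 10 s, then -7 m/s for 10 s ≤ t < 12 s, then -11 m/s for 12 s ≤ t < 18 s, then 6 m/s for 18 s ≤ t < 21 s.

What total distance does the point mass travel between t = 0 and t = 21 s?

Total distance travelled is ∫|v| dt — sum the magnitudes of each area piece.
0–5 s: |-8| × 5 = 40 m
5–10 s: |-2| × 5 = 10 m
10–12 s: |-7| × 2 = 14 m
12–18 s: |-11| × 6 = 66 m
18–21 s: |6| × 3 = 18 m
Total distance = 148 m

148 m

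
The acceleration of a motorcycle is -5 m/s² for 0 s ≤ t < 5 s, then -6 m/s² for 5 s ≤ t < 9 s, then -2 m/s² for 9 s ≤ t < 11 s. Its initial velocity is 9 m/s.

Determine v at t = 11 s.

-44 m/s

Δv equals the area under the a-t graph; then v = v₀ + Δv.
0–5 s: -5 × 5 = -25 m/s
5–9 s: -6 × 4 = -24 m/s
9–11 s: -2 × 2 = -4 m/s
Δv = -53 m/s, so v(11) = 9 + (-53) = -44 m/s.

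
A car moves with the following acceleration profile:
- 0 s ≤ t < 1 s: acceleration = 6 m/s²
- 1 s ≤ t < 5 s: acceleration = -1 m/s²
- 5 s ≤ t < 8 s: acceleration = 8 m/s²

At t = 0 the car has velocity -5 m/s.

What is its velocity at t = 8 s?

Δv equals the area under the a-t graph; then v = v₀ + Δv.
0–1 s: 6 × 1 = 6 m/s
1–5 s: -1 × 4 = -4 m/s
5–8 s: 8 × 3 = 24 m/s
Δv = 26 m/s, so v(8) = -5 + (26) = 21 m/s.

21 m/s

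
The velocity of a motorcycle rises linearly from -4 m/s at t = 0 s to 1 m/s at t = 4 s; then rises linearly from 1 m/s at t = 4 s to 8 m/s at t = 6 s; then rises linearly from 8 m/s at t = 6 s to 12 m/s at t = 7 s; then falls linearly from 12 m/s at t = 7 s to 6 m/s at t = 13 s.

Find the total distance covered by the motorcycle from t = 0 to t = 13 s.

79.8 m

Total distance travelled is ∫|v| dt — sum the magnitudes of each area piece.
0–4 s: v = 0 at t = 3.2 s; triangle areas 6.4 + 0.4 = 6.8 m
4–6 s: |½(1 + 8)(2)| = 9 m
6–7 s: |½(8 + 12)(1)| = 10 m
7–13 s: |½(12 + 6)(6)| = 54 m
Total distance = 79.8 m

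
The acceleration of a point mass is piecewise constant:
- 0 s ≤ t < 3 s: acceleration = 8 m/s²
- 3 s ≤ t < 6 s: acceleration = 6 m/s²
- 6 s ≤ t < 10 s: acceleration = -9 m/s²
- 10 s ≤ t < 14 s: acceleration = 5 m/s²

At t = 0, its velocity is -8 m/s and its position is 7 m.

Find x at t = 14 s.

190 m

On each constant-a segment, Δv = aΔt and Δx = v₀Δt + ½aΔt²; chain segment to segment.
0–3 s: v starts -8 m/s; Δx = -8·3 + ½·8·3² = 12 m; v ends 16 m/s.
3–6 s: v starts 16 m/s; Δx = 16·3 + ½·6·3² = 75 m; v ends 34 m/s.
6–10 s: v starts 34 m/s; Δx = 34·4 + ½·-9·4² = 64 m; v ends -2 m/s.
10–14 s: v starts -2 m/s; Δx = -2·4 + ½·5·4² = 32 m; v ends 18 m/s.
x(14) = 7 + Σ Δx = 190 m.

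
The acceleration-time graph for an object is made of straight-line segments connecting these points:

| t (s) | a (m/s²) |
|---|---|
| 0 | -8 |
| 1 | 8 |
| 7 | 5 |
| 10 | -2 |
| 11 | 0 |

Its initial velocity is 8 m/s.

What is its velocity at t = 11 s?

Δv equals the area under the a-t graph; then v = v₀ + Δv.
0–1 s: ½(-8 + 8)(1) = 0 m/s
1–7 s: ½(8 + 5)(6) = 39 m/s
7–10 s: ½(5 + -2)(3) = 4.5 m/s
10–11 s: ½(-2 + 0)(1) = -1 m/s
Δv = 42.5 m/s, so v(11) = 8 + (42.5) = 50.5 m/s.

50.5 m/s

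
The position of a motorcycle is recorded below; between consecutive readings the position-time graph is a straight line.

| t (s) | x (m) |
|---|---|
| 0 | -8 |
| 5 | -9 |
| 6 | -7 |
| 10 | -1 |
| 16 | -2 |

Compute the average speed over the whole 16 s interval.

0.625 m/s

Average speed = (total path length)/(elapsed time); on a piecewise-linear x-t graph the path length is Σ|Δx|.
0–5 s: |Δx| = |-9 − -8| = 1 m
5–6 s: |Δx| = |-7 − -9| = 2 m
6–10 s: |Δx| = |-1 − -7| = 6 m
10–16 s: |Δx| = |-2 − -1| = 1 m
Total path = 10 m; average speed = 10/16 = 0.625 m/s.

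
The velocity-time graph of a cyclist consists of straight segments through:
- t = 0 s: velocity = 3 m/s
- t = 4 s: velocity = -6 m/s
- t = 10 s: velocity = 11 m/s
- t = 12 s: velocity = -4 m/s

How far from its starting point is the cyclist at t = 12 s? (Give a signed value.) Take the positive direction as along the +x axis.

Displacement is the signed area under the v-t curve.
0–4 s: ½(3 + -6)(4) = -6 m
4–10 s: ½(-6 + 11)(6) = 15 m
10–12 s: ½(11 + -4)(2) = 7 m
Net displacement = 16 m

16 m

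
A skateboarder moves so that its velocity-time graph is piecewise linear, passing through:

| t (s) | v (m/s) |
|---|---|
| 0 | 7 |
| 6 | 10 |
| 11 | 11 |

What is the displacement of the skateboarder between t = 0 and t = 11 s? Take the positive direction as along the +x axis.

Net displacement equals the area under the velocity-time graph (areas below the axis count negative).
0–6 s: ½(7 + 10)(6) = 51 m
6–11 s: ½(10 + 11)(5) = 52.5 m
Net displacement = 103.5 m

103.5 m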